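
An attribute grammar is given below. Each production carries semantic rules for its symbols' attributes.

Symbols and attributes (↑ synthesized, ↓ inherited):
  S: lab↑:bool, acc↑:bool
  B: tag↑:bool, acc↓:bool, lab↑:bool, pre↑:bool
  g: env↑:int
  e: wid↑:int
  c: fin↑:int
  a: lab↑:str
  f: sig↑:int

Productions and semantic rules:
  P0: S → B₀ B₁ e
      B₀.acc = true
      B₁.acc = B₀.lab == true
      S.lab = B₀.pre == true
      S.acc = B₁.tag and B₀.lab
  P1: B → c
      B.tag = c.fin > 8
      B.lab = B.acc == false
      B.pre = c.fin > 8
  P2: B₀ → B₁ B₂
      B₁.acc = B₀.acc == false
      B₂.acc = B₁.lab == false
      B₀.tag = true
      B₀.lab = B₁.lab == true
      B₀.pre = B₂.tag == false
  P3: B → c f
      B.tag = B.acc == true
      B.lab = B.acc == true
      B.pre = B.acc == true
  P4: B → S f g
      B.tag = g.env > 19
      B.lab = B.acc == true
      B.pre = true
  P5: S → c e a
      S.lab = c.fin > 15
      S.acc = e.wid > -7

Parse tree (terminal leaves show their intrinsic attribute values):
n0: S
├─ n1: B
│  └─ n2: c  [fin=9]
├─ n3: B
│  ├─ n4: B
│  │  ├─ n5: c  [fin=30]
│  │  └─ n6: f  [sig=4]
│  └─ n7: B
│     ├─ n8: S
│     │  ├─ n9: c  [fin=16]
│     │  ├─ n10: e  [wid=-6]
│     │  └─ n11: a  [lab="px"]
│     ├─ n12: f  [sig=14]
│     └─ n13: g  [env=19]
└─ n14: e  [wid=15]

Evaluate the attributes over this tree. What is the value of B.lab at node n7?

1. n1.acc = true  [true]
2. n2.fin = 9  [terminal]
3. n1.tag = true  [c.fin > 8]
4. n1.lab = false  [B.acc == false]
5. n1.pre = true  [c.fin > 8]
6. n3.acc = false  [B₀.lab == true]
7. n4.acc = true  [B₀.acc == false]
8. n5.fin = 30  [terminal]
9. n6.sig = 4  [terminal]
10. n4.tag = true  [B.acc == true]
11. n4.lab = true  [B.acc == true]
12. n4.pre = true  [B.acc == true]
13. n7.acc = false  [B₁.lab == false]
14. n9.fin = 16  [terminal]
15. n10.wid = -6  [terminal]
16. n11.lab = "px"  [terminal]
17. n8.lab = true  [c.fin > 15]
18. n8.acc = true  [e.wid > -7]
19. n12.sig = 14  [terminal]
20. n13.env = 19  [terminal]
21. n7.tag = false  [g.env > 19]
22. n7.lab = false  [B.acc == true]
23. n7.pre = true  [true]
24. n3.tag = true  [true]
25. n3.lab = true  [B₁.lab == true]
26. n3.pre = true  [B₂.tag == false]
27. n14.wid = 15  [terminal]
28. n0.lab = true  [B₀.pre == true]
29. n0.acc = false  [B₁.tag and B₀.lab]

false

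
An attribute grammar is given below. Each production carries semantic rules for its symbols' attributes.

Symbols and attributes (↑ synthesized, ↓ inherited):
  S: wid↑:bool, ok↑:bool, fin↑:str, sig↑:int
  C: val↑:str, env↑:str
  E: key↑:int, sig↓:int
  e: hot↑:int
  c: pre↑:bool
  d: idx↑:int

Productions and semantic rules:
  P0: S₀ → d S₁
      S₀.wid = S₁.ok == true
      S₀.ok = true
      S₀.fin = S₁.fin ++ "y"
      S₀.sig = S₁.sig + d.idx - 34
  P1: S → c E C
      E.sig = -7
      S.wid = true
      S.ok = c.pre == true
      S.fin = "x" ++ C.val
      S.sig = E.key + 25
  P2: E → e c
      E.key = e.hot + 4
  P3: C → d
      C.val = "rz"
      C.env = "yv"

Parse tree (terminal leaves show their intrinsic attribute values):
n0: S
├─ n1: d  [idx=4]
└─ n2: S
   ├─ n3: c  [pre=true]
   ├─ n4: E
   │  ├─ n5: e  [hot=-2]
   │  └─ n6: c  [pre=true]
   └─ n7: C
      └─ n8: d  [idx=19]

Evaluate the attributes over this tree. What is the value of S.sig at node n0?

-3

1. n1.idx = 4  [terminal]
2. n3.pre = true  [terminal]
3. n4.sig = -7  [-7]
4. n5.hot = -2  [terminal]
5. n6.pre = true  [terminal]
6. n4.key = 2  [e.hot + 4]
7. n8.idx = 19  [terminal]
8. n7.val = "rz"  ["rz"]
9. n7.env = "yv"  ["yv"]
10. n2.wid = true  [true]
11. n2.ok = true  [c.pre == true]
12. n2.fin = "xrz"  ["x" ++ C.val]
13. n2.sig = 27  [E.key + 25]
14. n0.wid = true  [S₁.ok == true]
15. n0.ok = true  [true]
16. n0.fin = "xrzy"  [S₁.fin ++ "y"]
17. n0.sig = -3  [S₁.sig + d.idx - 34]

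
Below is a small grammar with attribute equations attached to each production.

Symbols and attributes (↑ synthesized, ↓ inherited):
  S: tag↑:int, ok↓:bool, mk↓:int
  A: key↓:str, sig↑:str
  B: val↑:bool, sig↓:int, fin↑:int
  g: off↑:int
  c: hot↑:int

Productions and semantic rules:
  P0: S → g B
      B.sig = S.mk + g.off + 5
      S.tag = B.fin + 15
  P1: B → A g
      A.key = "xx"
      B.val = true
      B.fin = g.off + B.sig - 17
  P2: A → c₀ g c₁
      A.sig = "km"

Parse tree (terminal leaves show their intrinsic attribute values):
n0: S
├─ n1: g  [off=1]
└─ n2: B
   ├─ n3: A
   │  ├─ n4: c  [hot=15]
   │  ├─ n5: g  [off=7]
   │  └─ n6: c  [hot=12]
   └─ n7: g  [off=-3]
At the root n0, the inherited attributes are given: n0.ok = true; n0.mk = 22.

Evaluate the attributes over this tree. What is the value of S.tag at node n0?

23

1. n0.ok = true  [given at root]
2. n0.mk = 22  [given at root]
3. n1.off = 1  [terminal]
4. n2.sig = 28  [S.mk + g.off + 5]
5. n3.key = "xx"  ["xx"]
6. n4.hot = 15  [terminal]
7. n5.off = 7  [terminal]
8. n6.hot = 12  [terminal]
9. n3.sig = "km"  ["km"]
10. n7.off = -3  [terminal]
11. n2.val = true  [true]
12. n2.fin = 8  [g.off + B.sig - 17]
13. n0.tag = 23  [B.fin + 15]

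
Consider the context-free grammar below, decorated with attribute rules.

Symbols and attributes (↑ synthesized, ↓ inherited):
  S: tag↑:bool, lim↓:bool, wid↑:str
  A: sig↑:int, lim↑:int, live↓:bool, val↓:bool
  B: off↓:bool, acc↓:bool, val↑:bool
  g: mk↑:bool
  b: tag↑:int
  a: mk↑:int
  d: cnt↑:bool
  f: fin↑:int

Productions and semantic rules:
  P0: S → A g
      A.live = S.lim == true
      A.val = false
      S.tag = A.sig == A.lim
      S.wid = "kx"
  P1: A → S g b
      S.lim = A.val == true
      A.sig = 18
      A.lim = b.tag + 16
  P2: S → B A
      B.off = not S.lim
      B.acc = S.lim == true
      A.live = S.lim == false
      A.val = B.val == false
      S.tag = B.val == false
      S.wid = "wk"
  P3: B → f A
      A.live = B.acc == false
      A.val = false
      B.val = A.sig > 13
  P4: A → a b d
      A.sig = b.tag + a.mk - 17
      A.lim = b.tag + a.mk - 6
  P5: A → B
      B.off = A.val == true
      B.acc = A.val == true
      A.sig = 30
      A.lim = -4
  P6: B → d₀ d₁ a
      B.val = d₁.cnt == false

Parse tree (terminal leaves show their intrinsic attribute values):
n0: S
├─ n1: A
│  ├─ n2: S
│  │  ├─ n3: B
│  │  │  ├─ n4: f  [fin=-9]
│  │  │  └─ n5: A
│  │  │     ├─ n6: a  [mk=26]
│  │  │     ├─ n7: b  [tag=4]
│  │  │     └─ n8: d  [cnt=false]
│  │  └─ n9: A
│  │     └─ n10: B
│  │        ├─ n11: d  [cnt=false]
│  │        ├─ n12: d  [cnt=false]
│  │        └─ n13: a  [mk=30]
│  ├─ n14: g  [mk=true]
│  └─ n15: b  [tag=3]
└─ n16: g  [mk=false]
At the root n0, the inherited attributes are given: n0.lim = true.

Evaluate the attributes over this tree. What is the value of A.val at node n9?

1. n0.lim = true  [given at root]
2. n1.live = true  [S.lim == true]
3. n1.val = false  [false]
4. n2.lim = false  [A.val == true]
5. n3.off = true  [not S.lim]
6. n3.acc = false  [S.lim == true]
7. n4.fin = -9  [terminal]
8. n5.live = true  [B.acc == false]
9. n5.val = false  [false]
10. n6.mk = 26  [terminal]
11. n7.tag = 4  [terminal]
12. n8.cnt = false  [terminal]
13. n5.sig = 13  [b.tag + a.mk - 17]
14. n5.lim = 24  [b.tag + a.mk - 6]
15. n3.val = false  [A.sig > 13]
16. n9.live = true  [S.lim == false]
17. n9.val = true  [B.val == false]
18. n10.off = true  [A.val == true]
19. n10.acc = true  [A.val == true]
20. n11.cnt = false  [terminal]
21. n12.cnt = false  [terminal]
22. n13.mk = 30  [terminal]
23. n10.val = true  [d₁.cnt == false]
24. n9.sig = 30  [30]
25. n9.lim = -4  [-4]
26. n2.tag = true  [B.val == false]
27. n2.wid = "wk"  ["wk"]
28. n14.mk = true  [terminal]
29. n15.tag = 3  [terminal]
30. n1.sig = 18  [18]
31. n1.lim = 19  [b.tag + 16]
32. n16.mk = false  [terminal]
33. n0.tag = false  [A.sig == A.lim]
34. n0.wid = "kx"  ["kx"]

true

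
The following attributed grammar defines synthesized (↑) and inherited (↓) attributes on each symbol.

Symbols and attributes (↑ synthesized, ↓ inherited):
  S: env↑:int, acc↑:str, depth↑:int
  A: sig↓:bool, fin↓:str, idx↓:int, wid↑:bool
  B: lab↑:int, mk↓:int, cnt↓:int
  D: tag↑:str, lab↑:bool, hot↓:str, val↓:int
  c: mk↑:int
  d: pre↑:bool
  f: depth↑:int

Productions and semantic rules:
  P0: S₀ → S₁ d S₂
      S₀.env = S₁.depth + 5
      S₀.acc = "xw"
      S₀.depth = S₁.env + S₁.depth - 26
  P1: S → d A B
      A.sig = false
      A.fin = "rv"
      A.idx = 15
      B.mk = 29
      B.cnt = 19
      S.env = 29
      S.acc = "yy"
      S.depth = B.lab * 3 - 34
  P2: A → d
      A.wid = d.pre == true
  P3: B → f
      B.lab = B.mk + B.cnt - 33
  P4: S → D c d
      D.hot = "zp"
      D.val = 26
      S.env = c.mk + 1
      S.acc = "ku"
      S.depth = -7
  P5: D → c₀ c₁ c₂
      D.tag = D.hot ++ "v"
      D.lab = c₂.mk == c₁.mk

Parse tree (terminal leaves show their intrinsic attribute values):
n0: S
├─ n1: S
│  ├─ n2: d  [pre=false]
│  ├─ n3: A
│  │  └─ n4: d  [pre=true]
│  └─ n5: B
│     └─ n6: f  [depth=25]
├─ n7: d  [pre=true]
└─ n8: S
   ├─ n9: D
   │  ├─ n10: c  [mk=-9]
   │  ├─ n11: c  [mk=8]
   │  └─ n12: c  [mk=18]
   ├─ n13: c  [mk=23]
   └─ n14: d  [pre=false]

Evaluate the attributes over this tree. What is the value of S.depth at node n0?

1. n2.pre = false  [terminal]
2. n3.sig = false  [false]
3. n3.fin = "rv"  ["rv"]
4. n3.idx = 15  [15]
5. n4.pre = true  [terminal]
6. n3.wid = true  [d.pre == true]
7. n5.mk = 29  [29]
8. n5.cnt = 19  [19]
9. n6.depth = 25  [terminal]
10. n5.lab = 15  [B.mk + B.cnt - 33]
11. n1.env = 29  [29]
12. n1.acc = "yy"  ["yy"]
13. n1.depth = 11  [B.lab * 3 - 34]
14. n7.pre = true  [terminal]
15. n9.hot = "zp"  ["zp"]
16. n9.val = 26  [26]
17. n10.mk = -9  [terminal]
18. n11.mk = 8  [terminal]
19. n12.mk = 18  [terminal]
20. n9.tag = "zpv"  [D.hot ++ "v"]
21. n9.lab = false  [c₂.mk == c₁.mk]
22. n13.mk = 23  [terminal]
23. n14.pre = false  [terminal]
24. n8.env = 24  [c.mk + 1]
25. n8.acc = "ku"  ["ku"]
26. n8.depth = -7  [-7]
27. n0.env = 16  [S₁.depth + 5]
28. n0.acc = "xw"  ["xw"]
29. n0.depth = 14  [S₁.env + S₁.depth - 26]

14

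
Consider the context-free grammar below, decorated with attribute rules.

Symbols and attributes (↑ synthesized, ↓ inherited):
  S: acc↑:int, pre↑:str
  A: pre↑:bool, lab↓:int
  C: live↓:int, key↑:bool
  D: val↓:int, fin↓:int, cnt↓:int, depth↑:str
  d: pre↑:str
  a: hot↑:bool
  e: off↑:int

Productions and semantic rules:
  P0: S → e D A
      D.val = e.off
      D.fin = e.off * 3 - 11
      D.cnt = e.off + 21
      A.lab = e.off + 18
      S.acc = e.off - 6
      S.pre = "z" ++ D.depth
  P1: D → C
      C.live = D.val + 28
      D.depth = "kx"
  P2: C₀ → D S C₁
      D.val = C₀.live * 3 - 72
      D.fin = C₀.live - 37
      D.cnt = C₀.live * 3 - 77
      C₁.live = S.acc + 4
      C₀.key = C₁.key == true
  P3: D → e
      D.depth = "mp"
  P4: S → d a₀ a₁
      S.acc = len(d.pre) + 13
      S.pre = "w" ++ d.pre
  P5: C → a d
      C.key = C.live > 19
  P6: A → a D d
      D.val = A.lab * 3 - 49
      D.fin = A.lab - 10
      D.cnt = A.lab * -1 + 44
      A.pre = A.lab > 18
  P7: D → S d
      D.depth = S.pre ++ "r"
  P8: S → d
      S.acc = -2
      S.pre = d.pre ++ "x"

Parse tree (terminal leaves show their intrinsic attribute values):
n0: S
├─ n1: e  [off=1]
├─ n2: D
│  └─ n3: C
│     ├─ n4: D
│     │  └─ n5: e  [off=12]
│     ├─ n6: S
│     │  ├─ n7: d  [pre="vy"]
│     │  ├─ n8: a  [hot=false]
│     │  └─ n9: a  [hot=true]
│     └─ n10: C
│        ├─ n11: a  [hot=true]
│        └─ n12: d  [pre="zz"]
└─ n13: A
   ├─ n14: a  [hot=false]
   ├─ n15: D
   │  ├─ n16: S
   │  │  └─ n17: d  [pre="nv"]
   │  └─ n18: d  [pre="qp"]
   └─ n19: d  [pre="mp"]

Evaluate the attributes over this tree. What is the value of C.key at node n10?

false

1. n1.off = 1  [terminal]
2. n2.val = 1  [e.off]
3. n2.fin = -8  [e.off * 3 - 11]
4. n2.cnt = 22  [e.off + 21]
5. n3.live = 29  [D.val + 28]
6. n4.val = 15  [C₀.live * 3 - 72]
7. n4.fin = -8  [C₀.live - 37]
8. n4.cnt = 10  [C₀.live * 3 - 77]
9. n5.off = 12  [terminal]
10. n4.depth = "mp"  ["mp"]
11. n7.pre = "vy"  [terminal]
12. n8.hot = false  [terminal]
13. n9.hot = true  [terminal]
14. n6.acc = 15  [len(d.pre) + 13]
15. n6.pre = "wvy"  ["w" ++ d.pre]
16. n10.live = 19  [S.acc + 4]
17. n11.hot = true  [terminal]
18. n12.pre = "zz"  [terminal]
19. n10.key = false  [C.live > 19]
20. n3.key = false  [C₁.key == true]
21. n2.depth = "kx"  ["kx"]
22. n13.lab = 19  [e.off + 18]
23. n14.hot = false  [terminal]
24. n15.val = 8  [A.lab * 3 - 49]
25. n15.fin = 9  [A.lab - 10]
26. n15.cnt = 25  [A.lab * -1 + 44]
27. n17.pre = "nv"  [terminal]
28. n16.acc = -2  [-2]
29. n16.pre = "nvx"  [d.pre ++ "x"]
30. n18.pre = "qp"  [terminal]
31. n15.depth = "nvxr"  [S.pre ++ "r"]
32. n19.pre = "mp"  [terminal]
33. n13.pre = true  [A.lab > 18]
34. n0.acc = -5  [e.off - 6]
35. n0.pre = "zkx"  ["z" ++ D.depth]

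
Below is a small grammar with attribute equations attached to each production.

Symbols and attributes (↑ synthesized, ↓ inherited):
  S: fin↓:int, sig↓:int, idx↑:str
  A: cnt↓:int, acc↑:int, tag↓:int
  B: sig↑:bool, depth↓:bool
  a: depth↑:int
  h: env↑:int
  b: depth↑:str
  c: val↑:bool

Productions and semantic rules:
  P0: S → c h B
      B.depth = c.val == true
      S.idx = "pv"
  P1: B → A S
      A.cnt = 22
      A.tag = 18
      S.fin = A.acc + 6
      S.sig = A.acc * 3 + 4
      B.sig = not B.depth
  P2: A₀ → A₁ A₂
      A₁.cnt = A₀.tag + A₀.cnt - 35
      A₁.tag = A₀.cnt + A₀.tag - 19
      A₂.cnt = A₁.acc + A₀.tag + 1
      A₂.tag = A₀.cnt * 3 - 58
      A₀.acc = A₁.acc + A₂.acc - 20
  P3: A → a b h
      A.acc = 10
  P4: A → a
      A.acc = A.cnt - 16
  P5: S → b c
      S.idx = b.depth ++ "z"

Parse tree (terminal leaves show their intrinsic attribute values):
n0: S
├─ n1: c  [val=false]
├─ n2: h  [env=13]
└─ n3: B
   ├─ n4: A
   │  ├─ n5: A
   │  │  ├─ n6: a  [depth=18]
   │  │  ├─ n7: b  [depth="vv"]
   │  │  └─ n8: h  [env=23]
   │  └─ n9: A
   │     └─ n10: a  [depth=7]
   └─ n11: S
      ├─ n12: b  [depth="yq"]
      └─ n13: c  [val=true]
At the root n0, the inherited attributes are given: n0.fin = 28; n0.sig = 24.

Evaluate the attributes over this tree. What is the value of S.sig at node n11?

13

1. n0.fin = 28  [given at root]
2. n0.sig = 24  [given at root]
3. n1.val = false  [terminal]
4. n2.env = 13  [terminal]
5. n3.depth = false  [c.val == true]
6. n4.cnt = 22  [22]
7. n4.tag = 18  [18]
8. n5.cnt = 5  [A₀.tag + A₀.cnt - 35]
9. n5.tag = 21  [A₀.cnt + A₀.tag - 19]
10. n6.depth = 18  [terminal]
11. n7.depth = "vv"  [terminal]
12. n8.env = 23  [terminal]
13. n5.acc = 10  [10]
14. n9.cnt = 29  [A₁.acc + A₀.tag + 1]
15. n9.tag = 8  [A₀.cnt * 3 - 58]
16. n10.depth = 7  [terminal]
17. n9.acc = 13  [A.cnt - 16]
18. n4.acc = 3  [A₁.acc + A₂.acc - 20]
19. n11.fin = 9  [A.acc + 6]
20. n11.sig = 13  [A.acc * 3 + 4]
21. n12.depth = "yq"  [terminal]
22. n13.val = true  [terminal]
23. n11.idx = "yqz"  [b.depth ++ "z"]
24. n3.sig = true  [not B.depth]
25. n0.idx = "pv"  ["pv"]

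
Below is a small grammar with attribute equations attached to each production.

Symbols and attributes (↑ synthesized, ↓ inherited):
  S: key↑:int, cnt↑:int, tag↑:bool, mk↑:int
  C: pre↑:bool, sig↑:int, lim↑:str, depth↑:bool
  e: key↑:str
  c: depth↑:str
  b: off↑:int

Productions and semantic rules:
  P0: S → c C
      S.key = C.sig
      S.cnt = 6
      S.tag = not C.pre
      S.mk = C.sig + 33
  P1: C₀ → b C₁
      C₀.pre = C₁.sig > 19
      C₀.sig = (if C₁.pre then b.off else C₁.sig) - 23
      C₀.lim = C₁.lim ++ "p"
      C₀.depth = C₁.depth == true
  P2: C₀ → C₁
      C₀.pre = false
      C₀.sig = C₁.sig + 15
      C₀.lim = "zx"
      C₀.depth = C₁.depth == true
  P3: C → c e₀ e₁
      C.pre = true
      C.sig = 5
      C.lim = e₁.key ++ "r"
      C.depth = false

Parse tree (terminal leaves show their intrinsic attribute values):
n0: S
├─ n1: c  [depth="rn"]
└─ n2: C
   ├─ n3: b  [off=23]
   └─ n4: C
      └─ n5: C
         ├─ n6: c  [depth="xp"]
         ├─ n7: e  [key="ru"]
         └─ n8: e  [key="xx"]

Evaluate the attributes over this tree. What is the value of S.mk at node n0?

1. n1.depth = "rn"  [terminal]
2. n3.off = 23  [terminal]
3. n6.depth = "xp"  [terminal]
4. n7.key = "ru"  [terminal]
5. n8.key = "xx"  [terminal]
6. n5.pre = true  [true]
7. n5.sig = 5  [5]
8. n5.lim = "xxr"  [e₁.key ++ "r"]
9. n5.depth = false  [false]
10. n4.pre = false  [false]
11. n4.sig = 20  [C₁.sig + 15]
12. n4.lim = "zx"  ["zx"]
13. n4.depth = false  [C₁.depth == true]
14. n2.pre = true  [C₁.sig > 19]
15. n2.sig = -3  [(if C₁.pre then b.off else C₁.sig) - 23]
16. n2.lim = "zxp"  [C₁.lim ++ "p"]
17. n2.depth = false  [C₁.depth == true]
18. n0.key = -3  [C.sig]
19. n0.cnt = 6  [6]
20. n0.tag = false  [not C.pre]
21. n0.mk = 30  [C.sig + 33]

30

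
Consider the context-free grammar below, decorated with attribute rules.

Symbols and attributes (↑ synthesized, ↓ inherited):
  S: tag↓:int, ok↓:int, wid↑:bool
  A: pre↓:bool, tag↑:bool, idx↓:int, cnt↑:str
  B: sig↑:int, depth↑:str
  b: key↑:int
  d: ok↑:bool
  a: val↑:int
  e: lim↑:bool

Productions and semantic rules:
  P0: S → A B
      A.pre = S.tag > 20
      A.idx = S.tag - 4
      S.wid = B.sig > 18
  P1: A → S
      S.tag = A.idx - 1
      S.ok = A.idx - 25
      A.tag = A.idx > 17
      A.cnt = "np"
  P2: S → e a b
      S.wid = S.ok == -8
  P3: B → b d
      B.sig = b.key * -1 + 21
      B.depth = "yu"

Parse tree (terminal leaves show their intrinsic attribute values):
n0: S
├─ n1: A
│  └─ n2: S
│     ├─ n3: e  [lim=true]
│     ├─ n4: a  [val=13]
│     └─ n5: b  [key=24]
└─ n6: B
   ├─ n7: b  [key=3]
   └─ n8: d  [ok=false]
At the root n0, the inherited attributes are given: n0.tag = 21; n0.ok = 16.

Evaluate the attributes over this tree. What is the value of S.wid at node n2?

true

1. n0.tag = 21  [given at root]
2. n0.ok = 16  [given at root]
3. n1.pre = true  [S.tag > 20]
4. n1.idx = 17  [S.tag - 4]
5. n2.tag = 16  [A.idx - 1]
6. n2.ok = -8  [A.idx - 25]
7. n3.lim = true  [terminal]
8. n4.val = 13  [terminal]
9. n5.key = 24  [terminal]
10. n2.wid = true  [S.ok == -8]
11. n1.tag = false  [A.idx > 17]
12. n1.cnt = "np"  ["np"]
13. n7.key = 3  [terminal]
14. n8.ok = false  [terminal]
15. n6.sig = 18  [b.key * -1 + 21]
16. n6.depth = "yu"  ["yu"]
17. n0.wid = false  [B.sig > 18]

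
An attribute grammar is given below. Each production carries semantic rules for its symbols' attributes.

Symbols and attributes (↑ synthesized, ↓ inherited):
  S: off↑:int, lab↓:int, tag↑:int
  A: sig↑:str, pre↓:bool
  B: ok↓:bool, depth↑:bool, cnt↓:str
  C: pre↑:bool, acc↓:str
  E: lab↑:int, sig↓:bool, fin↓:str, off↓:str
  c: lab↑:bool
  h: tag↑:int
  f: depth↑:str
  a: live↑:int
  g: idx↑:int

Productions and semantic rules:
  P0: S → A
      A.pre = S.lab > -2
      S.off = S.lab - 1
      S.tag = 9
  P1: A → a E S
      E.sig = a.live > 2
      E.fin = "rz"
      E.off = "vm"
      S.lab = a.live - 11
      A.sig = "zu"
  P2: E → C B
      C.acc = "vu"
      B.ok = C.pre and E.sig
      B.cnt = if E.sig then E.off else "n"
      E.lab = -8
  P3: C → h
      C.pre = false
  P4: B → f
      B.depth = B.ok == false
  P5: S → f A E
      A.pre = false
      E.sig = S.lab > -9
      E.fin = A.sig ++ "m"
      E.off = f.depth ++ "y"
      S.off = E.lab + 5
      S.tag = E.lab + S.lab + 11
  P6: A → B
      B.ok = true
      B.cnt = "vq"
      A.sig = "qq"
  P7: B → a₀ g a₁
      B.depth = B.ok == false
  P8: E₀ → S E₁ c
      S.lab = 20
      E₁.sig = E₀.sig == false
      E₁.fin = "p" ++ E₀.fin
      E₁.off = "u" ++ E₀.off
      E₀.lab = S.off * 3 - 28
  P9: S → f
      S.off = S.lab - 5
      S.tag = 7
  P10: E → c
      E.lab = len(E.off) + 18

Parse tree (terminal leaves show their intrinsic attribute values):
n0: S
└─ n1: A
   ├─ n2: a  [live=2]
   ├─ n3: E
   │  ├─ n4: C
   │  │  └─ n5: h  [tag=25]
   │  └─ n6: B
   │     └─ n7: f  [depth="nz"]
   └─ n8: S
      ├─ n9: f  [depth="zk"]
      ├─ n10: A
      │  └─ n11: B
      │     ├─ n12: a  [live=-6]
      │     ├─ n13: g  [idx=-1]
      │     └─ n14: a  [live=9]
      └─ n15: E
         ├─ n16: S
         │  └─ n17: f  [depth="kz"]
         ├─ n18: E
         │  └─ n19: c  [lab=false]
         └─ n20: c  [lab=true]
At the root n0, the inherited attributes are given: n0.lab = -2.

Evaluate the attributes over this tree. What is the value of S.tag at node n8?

1. n0.lab = -2  [given at root]
2. n1.pre = false  [S.lab > -2]
3. n2.live = 2  [terminal]
4. n3.sig = false  [a.live > 2]
5. n3.fin = "rz"  ["rz"]
6. n3.off = "vm"  ["vm"]
7. n4.acc = "vu"  ["vu"]
8. n5.tag = 25  [terminal]
9. n4.pre = false  [false]
10. n6.ok = false  [C.pre and E.sig]
11. n6.cnt = "n"  [if E.sig then E.off else "n"]
12. n7.depth = "nz"  [terminal]
13. n6.depth = true  [B.ok == false]
14. n3.lab = -8  [-8]
15. n8.lab = -9  [a.live - 11]
16. n9.depth = "zk"  [terminal]
17. n10.pre = false  [false]
18. n11.ok = true  [true]
19. n11.cnt = "vq"  ["vq"]
20. n12.live = -6  [terminal]
21. n13.idx = -1  [terminal]
22. n14.live = 9  [terminal]
23. n11.depth = false  [B.ok == false]
24. n10.sig = "qq"  ["qq"]
25. n15.sig = false  [S.lab > -9]
26. n15.fin = "qqm"  [A.sig ++ "m"]
27. n15.off = "zky"  [f.depth ++ "y"]
28. n16.lab = 20  [20]
29. n17.depth = "kz"  [terminal]
30. n16.off = 15  [S.lab - 5]
31. n16.tag = 7  [7]
32. n18.sig = true  [E₀.sig == false]
33. n18.fin = "pqqm"  ["p" ++ E₀.fin]
34. n18.off = "uzky"  ["u" ++ E₀.off]
35. n19.lab = false  [terminal]
36. n18.lab = 22  [len(E.off) + 18]
37. n20.lab = true  [terminal]
38. n15.lab = 17  [S.off * 3 - 28]
39. n8.off = 22  [E.lab + 5]
40. n8.tag = 19  [E.lab + S.lab + 11]
41. n1.sig = "zu"  ["zu"]
42. n0.off = -3  [S.lab - 1]
43. n0.tag = 9  [9]

19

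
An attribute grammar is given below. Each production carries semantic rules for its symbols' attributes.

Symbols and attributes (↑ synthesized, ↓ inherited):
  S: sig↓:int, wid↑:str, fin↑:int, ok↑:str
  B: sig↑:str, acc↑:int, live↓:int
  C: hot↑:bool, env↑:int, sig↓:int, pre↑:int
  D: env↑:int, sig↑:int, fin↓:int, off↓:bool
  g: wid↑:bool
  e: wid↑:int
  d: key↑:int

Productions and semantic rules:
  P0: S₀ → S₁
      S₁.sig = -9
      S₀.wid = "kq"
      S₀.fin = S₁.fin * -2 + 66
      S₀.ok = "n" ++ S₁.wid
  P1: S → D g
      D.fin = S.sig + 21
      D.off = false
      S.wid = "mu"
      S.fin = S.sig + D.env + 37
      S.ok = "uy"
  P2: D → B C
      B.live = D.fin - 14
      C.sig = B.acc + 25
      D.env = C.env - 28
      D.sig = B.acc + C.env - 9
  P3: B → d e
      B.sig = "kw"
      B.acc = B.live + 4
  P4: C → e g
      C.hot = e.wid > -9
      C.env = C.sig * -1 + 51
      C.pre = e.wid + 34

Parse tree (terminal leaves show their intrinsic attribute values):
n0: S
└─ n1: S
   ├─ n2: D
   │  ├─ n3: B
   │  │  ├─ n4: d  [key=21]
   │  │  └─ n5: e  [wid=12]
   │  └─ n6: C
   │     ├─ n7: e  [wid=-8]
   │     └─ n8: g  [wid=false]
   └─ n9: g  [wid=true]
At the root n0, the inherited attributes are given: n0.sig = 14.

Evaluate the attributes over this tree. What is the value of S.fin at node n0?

1. n0.sig = 14  [given at root]
2. n1.sig = -9  [-9]
3. n2.fin = 12  [S.sig + 21]
4. n2.off = false  [false]
5. n3.live = -2  [D.fin - 14]
6. n4.key = 21  [terminal]
7. n5.wid = 12  [terminal]
8. n3.sig = "kw"  ["kw"]
9. n3.acc = 2  [B.live + 4]
10. n6.sig = 27  [B.acc + 25]
11. n7.wid = -8  [terminal]
12. n8.wid = false  [terminal]
13. n6.hot = true  [e.wid > -9]
14. n6.env = 24  [C.sig * -1 + 51]
15. n6.pre = 26  [e.wid + 34]
16. n2.env = -4  [C.env - 28]
17. n2.sig = 17  [B.acc + C.env - 9]
18. n9.wid = true  [terminal]
19. n1.wid = "mu"  ["mu"]
20. n1.fin = 24  [S.sig + D.env + 37]
21. n1.ok = "uy"  ["uy"]
22. n0.wid = "kq"  ["kq"]
23. n0.fin = 18  [S₁.fin * -2 + 66]
24. n0.ok = "nmu"  ["n" ++ S₁.wid]

18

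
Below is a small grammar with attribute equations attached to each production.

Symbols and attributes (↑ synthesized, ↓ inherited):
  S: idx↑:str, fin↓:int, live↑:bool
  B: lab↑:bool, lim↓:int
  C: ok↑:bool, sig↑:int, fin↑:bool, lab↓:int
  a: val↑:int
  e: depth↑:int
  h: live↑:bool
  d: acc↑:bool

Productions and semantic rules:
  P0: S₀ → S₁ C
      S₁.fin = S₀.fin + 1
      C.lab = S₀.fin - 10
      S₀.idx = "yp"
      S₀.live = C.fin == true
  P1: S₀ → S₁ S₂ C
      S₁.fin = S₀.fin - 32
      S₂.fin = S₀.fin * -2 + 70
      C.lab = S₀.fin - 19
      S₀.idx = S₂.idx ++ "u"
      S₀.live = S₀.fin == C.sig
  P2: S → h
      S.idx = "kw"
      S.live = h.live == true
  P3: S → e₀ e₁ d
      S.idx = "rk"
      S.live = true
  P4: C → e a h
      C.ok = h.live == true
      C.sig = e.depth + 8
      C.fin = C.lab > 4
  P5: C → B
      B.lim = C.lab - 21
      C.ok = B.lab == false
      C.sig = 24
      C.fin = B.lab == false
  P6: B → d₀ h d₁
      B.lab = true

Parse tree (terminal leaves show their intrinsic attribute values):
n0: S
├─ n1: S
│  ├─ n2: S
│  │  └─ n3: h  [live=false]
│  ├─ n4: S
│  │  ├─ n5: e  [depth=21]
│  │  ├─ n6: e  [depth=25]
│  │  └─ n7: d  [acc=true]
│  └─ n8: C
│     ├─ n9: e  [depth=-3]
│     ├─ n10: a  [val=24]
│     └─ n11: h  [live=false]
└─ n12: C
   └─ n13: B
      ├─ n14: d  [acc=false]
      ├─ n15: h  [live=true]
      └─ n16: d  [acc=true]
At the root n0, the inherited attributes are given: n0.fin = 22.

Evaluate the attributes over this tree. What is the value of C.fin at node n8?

false

1. n0.fin = 22  [given at root]
2. n1.fin = 23  [S₀.fin + 1]
3. n2.fin = -9  [S₀.fin - 32]
4. n3.live = false  [terminal]
5. n2.idx = "kw"  ["kw"]
6. n2.live = false  [h.live == true]
7. n4.fin = 24  [S₀.fin * -2 + 70]
8. n5.depth = 21  [terminal]
9. n6.depth = 25  [terminal]
10. n7.acc = true  [terminal]
11. n4.idx = "rk"  ["rk"]
12. n4.live = true  [true]
13. n8.lab = 4  [S₀.fin - 19]
14. n9.depth = -3  [terminal]
15. n10.val = 24  [terminal]
16. n11.live = false  [terminal]
17. n8.ok = false  [h.live == true]
18. n8.sig = 5  [e.depth + 8]
19. n8.fin = false  [C.lab > 4]
20. n1.idx = "rku"  [S₂.idx ++ "u"]
21. n1.live = false  [S₀.fin == C.sig]
22. n12.lab = 12  [S₀.fin - 10]
23. n13.lim = -9  [C.lab - 21]
24. n14.acc = false  [terminal]
25. n15.live = true  [terminal]
26. n16.acc = true  [terminal]
27. n13.lab = true  [true]
28. n12.ok = false  [B.lab == false]
29. n12.sig = 24  [24]
30. n12.fin = false  [B.lab == false]
31. n0.idx = "yp"  ["yp"]
32. n0.live = false  [C.fin == true]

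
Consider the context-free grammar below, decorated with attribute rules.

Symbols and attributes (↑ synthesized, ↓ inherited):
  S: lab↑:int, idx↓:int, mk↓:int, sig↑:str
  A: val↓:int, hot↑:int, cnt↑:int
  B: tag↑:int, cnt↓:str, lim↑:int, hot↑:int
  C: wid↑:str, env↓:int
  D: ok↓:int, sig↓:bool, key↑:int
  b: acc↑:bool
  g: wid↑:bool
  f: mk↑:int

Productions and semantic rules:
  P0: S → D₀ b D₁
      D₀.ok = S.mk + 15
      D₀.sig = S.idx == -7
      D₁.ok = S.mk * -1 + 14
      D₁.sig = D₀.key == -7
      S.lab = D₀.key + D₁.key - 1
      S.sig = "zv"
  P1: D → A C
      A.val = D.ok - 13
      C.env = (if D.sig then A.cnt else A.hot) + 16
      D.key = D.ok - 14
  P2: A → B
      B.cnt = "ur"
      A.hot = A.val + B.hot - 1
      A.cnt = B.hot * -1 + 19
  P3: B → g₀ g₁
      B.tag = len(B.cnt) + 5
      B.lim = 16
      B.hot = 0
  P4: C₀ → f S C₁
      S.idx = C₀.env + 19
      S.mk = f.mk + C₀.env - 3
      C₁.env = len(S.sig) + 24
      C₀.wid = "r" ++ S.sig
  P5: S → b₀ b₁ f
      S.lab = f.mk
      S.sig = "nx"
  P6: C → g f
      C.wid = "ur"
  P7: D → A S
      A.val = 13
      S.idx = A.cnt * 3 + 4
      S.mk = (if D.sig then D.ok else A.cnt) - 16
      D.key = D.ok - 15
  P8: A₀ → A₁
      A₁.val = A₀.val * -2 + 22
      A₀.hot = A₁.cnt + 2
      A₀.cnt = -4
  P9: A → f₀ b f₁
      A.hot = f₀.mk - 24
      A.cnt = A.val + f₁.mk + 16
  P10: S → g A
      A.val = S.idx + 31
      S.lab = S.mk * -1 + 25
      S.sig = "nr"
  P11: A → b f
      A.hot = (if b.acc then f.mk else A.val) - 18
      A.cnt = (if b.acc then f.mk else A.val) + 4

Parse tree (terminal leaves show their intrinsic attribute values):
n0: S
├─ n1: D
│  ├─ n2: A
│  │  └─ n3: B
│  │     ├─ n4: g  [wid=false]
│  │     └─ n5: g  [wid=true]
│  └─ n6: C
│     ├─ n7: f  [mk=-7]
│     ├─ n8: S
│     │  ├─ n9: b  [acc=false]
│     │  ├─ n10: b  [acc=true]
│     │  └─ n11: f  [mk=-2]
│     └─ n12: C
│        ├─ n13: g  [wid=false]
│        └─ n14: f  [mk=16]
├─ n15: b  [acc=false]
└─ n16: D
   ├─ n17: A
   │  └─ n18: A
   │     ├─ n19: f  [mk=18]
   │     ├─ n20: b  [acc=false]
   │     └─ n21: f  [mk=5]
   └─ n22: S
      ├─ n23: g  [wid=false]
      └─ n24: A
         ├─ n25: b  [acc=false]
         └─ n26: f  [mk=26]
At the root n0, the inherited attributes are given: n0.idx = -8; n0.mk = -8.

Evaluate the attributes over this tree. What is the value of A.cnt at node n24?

1. n0.idx = -8  [given at root]
2. n0.mk = -8  [given at root]
3. n1.ok = 7  [S.mk + 15]
4. n1.sig = false  [S.idx == -7]
5. n2.val = -6  [D.ok - 13]
6. n3.cnt = "ur"  ["ur"]
7. n4.wid = false  [terminal]
8. n5.wid = true  [terminal]
9. n3.tag = 7  [len(B.cnt) + 5]
10. n3.lim = 16  [16]
11. n3.hot = 0  [0]
12. n2.hot = -7  [A.val + B.hot - 1]
13. n2.cnt = 19  [B.hot * -1 + 19]
14. n6.env = 9  [(if D.sig then A.cnt else A.hot) + 16]
15. n7.mk = -7  [terminal]
16. n8.idx = 28  [C₀.env + 19]
17. n8.mk = -1  [f.mk + C₀.env - 3]
18. n9.acc = false  [terminal]
19. n10.acc = true  [terminal]
20. n11.mk = -2  [terminal]
21. n8.lab = -2  [f.mk]
22. n8.sig = "nx"  ["nx"]
23. n12.env = 26  [len(S.sig) + 24]
24. n13.wid = false  [terminal]
25. n14.mk = 16  [terminal]
26. n12.wid = "ur"  ["ur"]
27. n6.wid = "rnx"  ["r" ++ S.sig]
28. n1.key = -7  [D.ok - 14]
29. n15.acc = false  [terminal]
30. n16.ok = 22  [S.mk * -1 + 14]
31. n16.sig = true  [D₀.key == -7]
32. n17.val = 13  [13]
33. n18.val = -4  [A₀.val * -2 + 22]
34. n19.mk = 18  [terminal]
35. n20.acc = false  [terminal]
36. n21.mk = 5  [terminal]
37. n18.hot = -6  [f₀.mk - 24]
38. n18.cnt = 17  [A.val + f₁.mk + 16]
39. n17.hot = 19  [A₁.cnt + 2]
40. n17.cnt = -4  [-4]
41. n22.idx = -8  [A.cnt * 3 + 4]
42. n22.mk = 6  [(if D.sig then D.ok else A.cnt) - 16]
43. n23.wid = false  [terminal]
44. n24.val = 23  [S.idx + 31]
45. n25.acc = false  [terminal]
46. n26.mk = 26  [terminal]
47. n24.hot = 5  [(if b.acc then f.mk else A.val) - 18]
48. n24.cnt = 27  [(if b.acc then f.mk else A.val) + 4]
49. n22.lab = 19  [S.mk * -1 + 25]
50. n22.sig = "nr"  ["nr"]
51. n16.key = 7  [D.ok - 15]
52. n0.lab = -1  [D₀.key + D₁.key - 1]
53. n0.sig = "zv"  ["zv"]

27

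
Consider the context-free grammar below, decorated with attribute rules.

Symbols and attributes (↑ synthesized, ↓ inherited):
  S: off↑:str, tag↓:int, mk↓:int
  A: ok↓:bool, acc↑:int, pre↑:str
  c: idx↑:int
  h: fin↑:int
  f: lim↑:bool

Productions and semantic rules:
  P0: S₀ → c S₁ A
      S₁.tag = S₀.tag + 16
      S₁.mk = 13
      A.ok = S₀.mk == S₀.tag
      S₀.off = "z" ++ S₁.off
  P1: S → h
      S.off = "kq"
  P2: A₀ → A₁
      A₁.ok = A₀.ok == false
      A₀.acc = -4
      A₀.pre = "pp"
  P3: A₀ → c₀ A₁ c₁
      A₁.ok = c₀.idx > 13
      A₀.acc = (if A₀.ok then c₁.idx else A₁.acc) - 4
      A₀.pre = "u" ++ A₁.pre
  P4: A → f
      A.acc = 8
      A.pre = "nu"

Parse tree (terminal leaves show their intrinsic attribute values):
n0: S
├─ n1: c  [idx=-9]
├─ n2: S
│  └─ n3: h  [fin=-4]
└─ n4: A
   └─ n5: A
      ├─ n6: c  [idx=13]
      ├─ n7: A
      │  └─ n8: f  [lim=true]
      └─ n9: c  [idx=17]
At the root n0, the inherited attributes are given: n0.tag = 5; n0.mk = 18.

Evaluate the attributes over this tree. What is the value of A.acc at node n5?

1. n0.tag = 5  [given at root]
2. n0.mk = 18  [given at root]
3. n1.idx = -9  [terminal]
4. n2.tag = 21  [S₀.tag + 16]
5. n2.mk = 13  [13]
6. n3.fin = -4  [terminal]
7. n2.off = "kq"  ["kq"]
8. n4.ok = false  [S₀.mk == S₀.tag]
9. n5.ok = true  [A₀.ok == false]
10. n6.idx = 13  [terminal]
11. n7.ok = false  [c₀.idx > 13]
12. n8.lim = true  [terminal]
13. n7.acc = 8  [8]
14. n7.pre = "nu"  ["nu"]
15. n9.idx = 17  [terminal]
16. n5.acc = 13  [(if A₀.ok then c₁.idx else A₁.acc) - 4]
17. n5.pre = "unu"  ["u" ++ A₁.pre]
18. n4.acc = -4  [-4]
19. n4.pre = "pp"  ["pp"]
20. n0.off = "zkq"  ["z" ++ S₁.off]

13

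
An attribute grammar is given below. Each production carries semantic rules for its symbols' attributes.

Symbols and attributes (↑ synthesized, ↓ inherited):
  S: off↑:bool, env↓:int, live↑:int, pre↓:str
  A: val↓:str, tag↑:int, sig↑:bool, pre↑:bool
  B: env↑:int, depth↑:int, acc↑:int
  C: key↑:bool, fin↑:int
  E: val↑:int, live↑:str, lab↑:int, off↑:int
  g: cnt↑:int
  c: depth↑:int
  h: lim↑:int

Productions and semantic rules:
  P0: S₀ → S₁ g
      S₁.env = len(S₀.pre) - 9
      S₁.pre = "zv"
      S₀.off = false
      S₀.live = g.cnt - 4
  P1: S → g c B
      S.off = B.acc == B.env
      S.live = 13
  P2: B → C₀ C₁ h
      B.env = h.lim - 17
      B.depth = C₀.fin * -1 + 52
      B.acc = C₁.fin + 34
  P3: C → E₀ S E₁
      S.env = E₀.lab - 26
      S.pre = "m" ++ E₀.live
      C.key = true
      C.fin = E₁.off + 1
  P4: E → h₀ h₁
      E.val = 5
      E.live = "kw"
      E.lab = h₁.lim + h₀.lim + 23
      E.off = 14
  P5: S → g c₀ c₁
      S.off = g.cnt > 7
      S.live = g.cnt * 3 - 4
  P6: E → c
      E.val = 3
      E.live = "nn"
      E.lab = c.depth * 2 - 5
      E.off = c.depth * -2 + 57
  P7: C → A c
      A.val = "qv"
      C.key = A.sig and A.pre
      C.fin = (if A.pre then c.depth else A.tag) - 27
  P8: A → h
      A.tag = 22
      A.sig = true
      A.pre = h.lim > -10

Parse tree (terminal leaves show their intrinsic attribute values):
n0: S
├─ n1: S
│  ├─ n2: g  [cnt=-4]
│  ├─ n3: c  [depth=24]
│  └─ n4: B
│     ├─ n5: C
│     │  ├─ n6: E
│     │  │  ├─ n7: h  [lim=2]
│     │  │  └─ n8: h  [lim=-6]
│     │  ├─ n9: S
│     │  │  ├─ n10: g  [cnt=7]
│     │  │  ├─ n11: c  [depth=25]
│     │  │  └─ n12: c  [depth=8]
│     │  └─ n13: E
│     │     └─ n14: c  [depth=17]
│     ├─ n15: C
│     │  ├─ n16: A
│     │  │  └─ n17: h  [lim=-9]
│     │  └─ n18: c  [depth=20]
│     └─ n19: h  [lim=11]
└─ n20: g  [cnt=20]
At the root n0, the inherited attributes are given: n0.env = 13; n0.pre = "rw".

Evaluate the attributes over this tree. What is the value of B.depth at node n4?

1. n0.env = 13  [given at root]
2. n0.pre = "rw"  [given at root]
3. n1.env = -7  [len(S₀.pre) - 9]
4. n1.pre = "zv"  ["zv"]
5. n2.cnt = -4  [terminal]
6. n3.depth = 24  [terminal]
7. n7.lim = 2  [terminal]
8. n8.lim = -6  [terminal]
9. n6.val = 5  [5]
10. n6.live = "kw"  ["kw"]
11. n6.lab = 19  [h₁.lim + h₀.lim + 23]
12. n6.off = 14  [14]
13. n9.env = -7  [E₀.lab - 26]
14. n9.pre = "mkw"  ["m" ++ E₀.live]
15. n10.cnt = 7  [terminal]
16. n11.depth = 25  [terminal]
17. n12.depth = 8  [terminal]
18. n9.off = false  [g.cnt > 7]
19. n9.live = 17  [g.cnt * 3 - 4]
20. n14.depth = 17  [terminal]
21. n13.val = 3  [3]
22. n13.live = "nn"  ["nn"]
23. n13.lab = 29  [c.depth * 2 - 5]
24. n13.off = 23  [c.depth * -2 + 57]
25. n5.key = true  [true]
26. n5.fin = 24  [E₁.off + 1]
27. n16.val = "qv"  ["qv"]
28. n17.lim = -9  [terminal]
29. n16.tag = 22  [22]
30. n16.sig = true  [true]
31. n16.pre = true  [h.lim > -10]
32. n18.depth = 20  [terminal]
33. n15.key = true  [A.sig and A.pre]
34. n15.fin = -7  [(if A.pre then c.depth else A.tag) - 27]
35. n19.lim = 11  [terminal]
36. n4.env = -6  [h.lim - 17]
37. n4.depth = 28  [C₀.fin * -1 + 52]
38. n4.acc = 27  [C₁.fin + 34]
39. n1.off = false  [B.acc == B.env]
40. n1.live = 13  [13]
41. n20.cnt = 20  [terminal]
42. n0.off = false  [false]
43. n0.live = 16  [g.cnt - 4]

28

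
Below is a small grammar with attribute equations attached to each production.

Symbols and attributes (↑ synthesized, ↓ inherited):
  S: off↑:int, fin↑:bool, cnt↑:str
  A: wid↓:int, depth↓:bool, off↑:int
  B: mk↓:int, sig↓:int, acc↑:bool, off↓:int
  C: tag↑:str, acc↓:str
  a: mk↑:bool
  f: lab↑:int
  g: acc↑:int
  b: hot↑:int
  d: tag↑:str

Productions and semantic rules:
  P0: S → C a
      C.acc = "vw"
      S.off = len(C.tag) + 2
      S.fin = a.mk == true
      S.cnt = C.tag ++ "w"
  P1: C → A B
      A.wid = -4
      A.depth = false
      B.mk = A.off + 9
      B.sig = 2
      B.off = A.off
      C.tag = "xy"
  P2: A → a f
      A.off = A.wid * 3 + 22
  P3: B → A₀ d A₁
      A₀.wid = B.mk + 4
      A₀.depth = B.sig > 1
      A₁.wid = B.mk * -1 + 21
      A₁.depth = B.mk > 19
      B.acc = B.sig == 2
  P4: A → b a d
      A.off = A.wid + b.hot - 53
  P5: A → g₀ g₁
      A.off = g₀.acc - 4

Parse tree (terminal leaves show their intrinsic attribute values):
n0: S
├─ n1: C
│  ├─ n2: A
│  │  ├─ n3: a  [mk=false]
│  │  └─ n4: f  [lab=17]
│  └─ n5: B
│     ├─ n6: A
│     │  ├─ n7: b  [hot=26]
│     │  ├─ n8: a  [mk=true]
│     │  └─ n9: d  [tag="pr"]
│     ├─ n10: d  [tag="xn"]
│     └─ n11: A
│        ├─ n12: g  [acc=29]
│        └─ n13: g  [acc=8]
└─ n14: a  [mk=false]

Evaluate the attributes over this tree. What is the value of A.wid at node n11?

1. n1.acc = "vw"  ["vw"]
2. n2.wid = -4  [-4]
3. n2.depth = false  [false]
4. n3.mk = false  [terminal]
5. n4.lab = 17  [terminal]
6. n2.off = 10  [A.wid * 3 + 22]
7. n5.mk = 19  [A.off + 9]
8. n5.sig = 2  [2]
9. n5.off = 10  [A.off]
10. n6.wid = 23  [B.mk + 4]
11. n6.depth = true  [B.sig > 1]
12. n7.hot = 26  [terminal]
13. n8.mk = true  [terminal]
14. n9.tag = "pr"  [terminal]
15. n6.off = -4  [A.wid + b.hot - 53]
16. n10.tag = "xn"  [terminal]
17. n11.wid = 2  [B.mk * -1 + 21]
18. n11.depth = false  [B.mk > 19]
19. n12.acc = 29  [terminal]
20. n13.acc = 8  [terminal]
21. n11.off = 25  [g₀.acc - 4]
22. n5.acc = true  [B.sig == 2]
23. n1.tag = "xy"  ["xy"]
24. n14.mk = false  [terminal]
25. n0.off = 4  [len(C.tag) + 2]
26. n0.fin = false  [a.mk == true]
27. n0.cnt = "xyw"  [C.tag ++ "w"]

2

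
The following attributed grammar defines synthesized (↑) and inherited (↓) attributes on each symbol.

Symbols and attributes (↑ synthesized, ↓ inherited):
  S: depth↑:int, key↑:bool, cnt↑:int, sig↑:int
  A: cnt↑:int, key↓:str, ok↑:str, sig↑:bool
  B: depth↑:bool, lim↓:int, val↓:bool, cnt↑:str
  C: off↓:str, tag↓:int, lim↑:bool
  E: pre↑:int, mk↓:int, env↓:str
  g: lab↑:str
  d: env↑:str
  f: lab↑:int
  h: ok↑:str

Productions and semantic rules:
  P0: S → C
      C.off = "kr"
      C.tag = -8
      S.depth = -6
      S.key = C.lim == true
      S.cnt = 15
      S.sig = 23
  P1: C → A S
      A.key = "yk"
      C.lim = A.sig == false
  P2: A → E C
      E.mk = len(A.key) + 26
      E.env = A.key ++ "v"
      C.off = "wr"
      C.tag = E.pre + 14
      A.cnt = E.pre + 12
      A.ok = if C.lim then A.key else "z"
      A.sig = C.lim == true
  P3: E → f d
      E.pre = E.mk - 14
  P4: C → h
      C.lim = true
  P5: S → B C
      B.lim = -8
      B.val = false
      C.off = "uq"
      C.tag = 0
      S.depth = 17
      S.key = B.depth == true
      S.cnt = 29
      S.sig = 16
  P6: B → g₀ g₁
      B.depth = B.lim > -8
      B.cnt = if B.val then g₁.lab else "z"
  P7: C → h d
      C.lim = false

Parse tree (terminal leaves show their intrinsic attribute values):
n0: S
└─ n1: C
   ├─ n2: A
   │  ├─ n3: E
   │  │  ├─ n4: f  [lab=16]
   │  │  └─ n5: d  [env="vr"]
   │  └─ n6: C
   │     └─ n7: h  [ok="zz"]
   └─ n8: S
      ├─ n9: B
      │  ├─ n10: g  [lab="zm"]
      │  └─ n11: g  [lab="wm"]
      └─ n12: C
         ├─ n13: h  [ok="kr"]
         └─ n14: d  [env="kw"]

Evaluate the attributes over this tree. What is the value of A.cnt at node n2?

26

1. n1.off = "kr"  ["kr"]
2. n1.tag = -8  [-8]
3. n2.key = "yk"  ["yk"]
4. n3.mk = 28  [len(A.key) + 26]
5. n3.env = "ykv"  [A.key ++ "v"]
6. n4.lab = 16  [terminal]
7. n5.env = "vr"  [terminal]
8. n3.pre = 14  [E.mk - 14]
9. n6.off = "wr"  ["wr"]
10. n6.tag = 28  [E.pre + 14]
11. n7.ok = "zz"  [terminal]
12. n6.lim = true  [true]
13. n2.cnt = 26  [E.pre + 12]
14. n2.ok = "yk"  [if C.lim then A.key else "z"]
15. n2.sig = true  [C.lim == true]
16. n9.lim = -8  [-8]
17. n9.val = false  [false]
18. n10.lab = "zm"  [terminal]
19. n11.lab = "wm"  [terminal]
20. n9.depth = false  [B.lim > -8]
21. n9.cnt = "z"  [if B.val then g₁.lab else "z"]
22. n12.off = "uq"  ["uq"]
23. n12.tag = 0  [0]
24. n13.ok = "kr"  [terminal]
25. n14.env = "kw"  [terminal]
26. n12.lim = false  [false]
27. n8.depth = 17  [17]
28. n8.key = false  [B.depth == true]
29. n8.cnt = 29  [29]
30. n8.sig = 16  [16]
31. n1.lim = false  [A.sig == false]
32. n0.depth = -6  [-6]
33. n0.key = false  [C.lim == true]
34. n0.cnt = 15  [15]
35. n0.sig = 23  [23]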